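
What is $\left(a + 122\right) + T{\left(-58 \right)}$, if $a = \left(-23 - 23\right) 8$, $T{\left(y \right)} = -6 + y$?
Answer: $-310$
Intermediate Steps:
$a = -368$ ($a = \left(-46\right) 8 = -368$)
$\left(a + 122\right) + T{\left(-58 \right)} = \left(-368 + 122\right) - 64 = -246 - 64 = -310$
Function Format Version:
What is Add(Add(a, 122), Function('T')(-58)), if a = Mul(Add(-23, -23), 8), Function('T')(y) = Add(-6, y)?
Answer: -310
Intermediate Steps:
a = -368 (a = Mul(-46, 8) = -368)
Add(Add(a, 122), Function('T')(-58)) = Add(Add(-368, 122), Add(-6, -58)) = Add(-246, -64) = -310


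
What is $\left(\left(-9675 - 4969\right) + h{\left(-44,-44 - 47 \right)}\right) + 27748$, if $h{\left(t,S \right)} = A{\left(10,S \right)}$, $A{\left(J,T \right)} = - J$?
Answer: $13094$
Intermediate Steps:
$h{\left(t,S \right)} = -10$ ($h{\left(t,S \right)} = \left(-1\right) 10 = -10$)
$\left(\left(-9675 - 4969\right) + h{\left(-44,-44 - 47 \right)}\right) + 27748 = \left(\left(-9675 - 4969\right) - 10\right) + 27748 = \left(-14644 - 10\right) + 27748 = -14654 + 27748 = 13094$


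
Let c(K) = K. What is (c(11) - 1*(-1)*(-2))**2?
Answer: 81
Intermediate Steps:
(c(11) - 1*(-1)*(-2))**2 = (11 - 1*(-1)*(-2))**2 = (11 + 1*(-2))**2 = (11 - 2)**2 = 9**2 = 81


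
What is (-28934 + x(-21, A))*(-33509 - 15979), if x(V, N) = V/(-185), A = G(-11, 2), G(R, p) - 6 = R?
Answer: 264897832272/185 ≈ 1.4319e+9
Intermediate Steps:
G(R, p) = 6 + R
A = -5 (A = 6 - 11 = -5)
x(V, N) = -V/185 (x(V, N) = V*(-1/185) = -V/185)
(-28934 + x(-21, A))*(-33509 - 15979) = (-28934 - 1/185*(-21))*(-33509 - 15979) = (-28934 + 21/185)*(-49488) = -5352769/185*(-49488) = 264897832272/185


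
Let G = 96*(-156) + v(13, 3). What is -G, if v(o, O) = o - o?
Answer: 14976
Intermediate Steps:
v(o, O) = 0
G = -14976 (G = 96*(-156) + 0 = -14976 + 0 = -14976)
-G = -1*(-14976) = 14976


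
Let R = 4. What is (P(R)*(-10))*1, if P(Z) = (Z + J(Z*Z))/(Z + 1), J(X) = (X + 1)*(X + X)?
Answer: -1096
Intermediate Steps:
J(X) = 2*X*(1 + X) (J(X) = (1 + X)*(2*X) = 2*X*(1 + X))
P(Z) = (Z + 2*Z²*(1 + Z²))/(1 + Z) (P(Z) = (Z + 2*(Z*Z)*(1 + Z*Z))/(Z + 1) = (Z + 2*Z²*(1 + Z²))/(1 + Z))
(P(R)*(-10))*1 = ((4*(1 + 2*4*(1 + 4²))/(1 + 4))*(-10))*1 = ((4*(1 + 2*4*(1 + 16))/5)*(-10))*1 = ((4*(⅕)*(1 + 2*4*17))*(-10))*1 = ((4*(⅕)*(1 + 136))*(-10))*1 = ((4*(⅕)*137)*(-10))*1 = ((548/5)*(-10))*1 = -1096*1 = -1096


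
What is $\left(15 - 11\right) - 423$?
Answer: $-419$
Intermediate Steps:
$\left(15 - 11\right) - 423 = 4 - 423 = -419$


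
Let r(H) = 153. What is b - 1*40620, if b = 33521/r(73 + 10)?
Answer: -6181339/153 ≈ -40401.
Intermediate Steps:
b = 33521/153 ≈ 219.09
b - 1*40620 = 33521/153 - 1*40620 = 33521/153 - 40620 = -6181339/153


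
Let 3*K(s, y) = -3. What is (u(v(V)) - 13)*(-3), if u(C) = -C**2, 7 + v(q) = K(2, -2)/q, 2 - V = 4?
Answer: 663/4 ≈ 165.75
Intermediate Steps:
V = -2 (V = 2 - 1*4 = 2 - 4 = -2)
K(s, y) = -1 (K(s, y) = (1/3)*(-3) = -1)
v(q) = -7 - 1/q
(u(v(V)) - 13)*(-3) = (-(-7 - 1/(-2))**2 - 13)*(-3) = (-(-7 - 1*(-1/2))**2 - 13)*(-3) = (-(-7 + 1/2)**2 - 13)*(-3) = (-(-13/2)**2 - 13)*(-3) = (-1*169/4 - 13)*(-3) = (-169/4 - 13)*(-3) = -221/4*(-3) = 663/4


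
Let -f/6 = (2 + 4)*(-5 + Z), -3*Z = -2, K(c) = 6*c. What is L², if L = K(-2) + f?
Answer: 20736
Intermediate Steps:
Z = ⅔ (Z = -⅓*(-2) = ⅔ ≈ 0.66667)
f = 156 (f = -6*(2 + 4)*(-5 + ⅔) = -36*(-13)/3 = -6*(-26) = 156)
L = 144 (L = 6*(-2) + 156 = -12 + 156 = 144)
L² = 144² = 20736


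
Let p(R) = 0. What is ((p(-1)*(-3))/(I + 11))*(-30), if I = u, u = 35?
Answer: 0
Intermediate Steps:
I = 35
((p(-1)*(-3))/(I + 11))*(-30) = ((0*(-3))/(35 + 11))*(-30) = (0/46)*(-30) = (0*(1/46))*(-30) = 0*(-30) = 0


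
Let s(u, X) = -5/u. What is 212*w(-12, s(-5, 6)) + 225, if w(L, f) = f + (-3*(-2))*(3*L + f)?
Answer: -44083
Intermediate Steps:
w(L, f) = 7*f + 18*L (w(L, f) = f + 6*(f + 3*L) = f + (6*f + 18*L) = 7*f + 18*L)
212*w(-12, s(-5, 6)) + 225 = 212*(7*(-5/(-5)) + 18*(-12)) + 225 = 212*(7*(-5*(-1/5)) - 216) + 225 = 212*(7*1 - 216) + 225 = 212*(7 - 216) + 225 = 212*(-209) + 225 = -44308 + 225 = -44083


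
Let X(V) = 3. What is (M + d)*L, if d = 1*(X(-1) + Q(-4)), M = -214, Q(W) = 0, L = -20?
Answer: 4220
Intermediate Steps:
d = 3 (d = 1*(3 + 0) = 1*3 = 3)
(M + d)*L = (-214 + 3)*(-20) = -211*(-20) = 4220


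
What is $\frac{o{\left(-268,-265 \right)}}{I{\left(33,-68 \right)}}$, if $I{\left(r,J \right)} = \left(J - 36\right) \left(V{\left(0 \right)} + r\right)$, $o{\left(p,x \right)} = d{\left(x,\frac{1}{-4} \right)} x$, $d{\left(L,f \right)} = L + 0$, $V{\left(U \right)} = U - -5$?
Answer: $- \frac{70225}{3952} \approx -17.769$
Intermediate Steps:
$V{\left(U \right)} = 5 + U$ ($V{\left(U \right)} = U + 5 = 5 + U$)
$d{\left(L,f \right)} = L$
$o{\left(p,x \right)} = x^{2}$ ($o{\left(p,x \right)} = x x = x^{2}$)
$I{\left(r,J \right)} = \left(-36 + J\right) \left(5 + r\right)$ ($I{\left(r,J \right)} = \left(J - 36\right) \left(\left(5 + 0\right) + r\right) = \left(-36 + J\right) \left(5 + r\right)$)
$\frac{o{\left(-268,-265 \right)}}{I{\left(33,-68 \right)}} = \frac{\left(-265\right)^{2}}{-180 - 1188 + 5 \left(-68\right) - 2244} = \frac{70225}{-180 - 1188 - 340 - 2244} = \frac{70225}{-3952} = 70225 \left(- \frac{1}{3952}\right) = - \frac{70225}{3952}$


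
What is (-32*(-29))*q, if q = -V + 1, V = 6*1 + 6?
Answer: -10208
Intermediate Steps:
V = 12 (V = 6 + 6 = 12)
q = -11 (q = -1*12 + 1 = -12 + 1 = -11)
(-32*(-29))*q = -32*(-29)*(-11) = 928*(-11) = -10208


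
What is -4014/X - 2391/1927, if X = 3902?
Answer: -8532330/3759577 ≈ -2.2695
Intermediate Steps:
-4014/X - 2391/1927 = -4014/3902 - 2391/1927 = -4014*1/3902 - 2391*1/1927 = -2007/1951 - 2391/1927 = -8532330/3759577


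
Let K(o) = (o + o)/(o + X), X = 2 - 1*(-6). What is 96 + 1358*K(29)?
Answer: 82316/37 ≈ 2224.8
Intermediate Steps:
X = 8 (X = 2 + 6 = 8)
K(o) = 2*o/(8 + o) (K(o) = (o + o)/(o + 8) = (2*o)/(8 + o) = 2*o/(8 + o))
96 + 1358*K(29) = 96 + 1358*(2*29/(8 + 29)) = 96 + 1358*(2*29/37) = 96 + 1358*(2*29*(1/37)) = 96 + 1358*(58/37) = 96 + 78764/37 = 82316/37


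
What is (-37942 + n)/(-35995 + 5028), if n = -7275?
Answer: 45217/30967 ≈ 1.4602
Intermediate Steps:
(-37942 + n)/(-35995 + 5028) = (-37942 - 7275)/(-35995 + 5028) = -45217/(-30967) = -45217*(-1/30967) = 45217/30967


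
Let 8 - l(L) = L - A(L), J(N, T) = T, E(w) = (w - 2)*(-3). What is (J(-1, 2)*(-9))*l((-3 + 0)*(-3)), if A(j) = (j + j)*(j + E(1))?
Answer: -3870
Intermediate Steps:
E(w) = 6 - 3*w (E(w) = (-2 + w)*(-3) = 6 - 3*w)
A(j) = 2*j*(3 + j) (A(j) = (j + j)*(j + (6 - 3*1)) = (2*j)*(j + (6 - 3)) = (2*j)*(j + 3) = (2*j)*(3 + j) = 2*j*(3 + j))
l(L) = 8 - L + 2*L*(3 + L) (l(L) = 8 - (L - 2*L*(3 + L)) = 8 + (-L + 2*L*(3 + L)) = 8 - L + 2*L*(3 + L))
(J(-1, 2)*(-9))*l((-3 + 0)*(-3)) = (2*(-9))*(8 - (-3 + 0)*(-3) + 2*((-3 + 0)*(-3))*(3 + (-3 + 0)*(-3))) = -18*(8 - (-3)*(-3) + 2*(-3*(-3))*(3 - 3*(-3))) = -18*(8 - 1*9 + 2*9*(3 + 9)) = -18*(8 - 9 + 2*9*12) = -18*(8 - 9 + 216) = -18*215 = -3870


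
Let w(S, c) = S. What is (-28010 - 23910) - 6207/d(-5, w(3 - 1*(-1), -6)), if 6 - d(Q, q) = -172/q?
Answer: -2550287/49 ≈ -52047.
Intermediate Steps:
d(Q, q) = 6 + 172/q (d(Q, q) = 6 - (-172)/q = 6 + 172/q)
(-28010 - 23910) - 6207/d(-5, w(3 - 1*(-1), -6)) = (-28010 - 23910) - 6207/(6 + 172/(3 - 1*(-1))) = -51920 - 6207/(6 + 172/(3 + 1)) = -51920 - 6207/(6 + 172/4) = -51920 - 6207/(6 + 172*(¼)) = -51920 - 6207/(6 + 43) = -51920 - 6207/49 = -2550287/49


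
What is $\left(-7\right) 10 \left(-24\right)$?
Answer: $1680$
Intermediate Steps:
$\left(-7\right) 10 \left(-24\right) = \left(-70\right) \left(-24\right) = 1680$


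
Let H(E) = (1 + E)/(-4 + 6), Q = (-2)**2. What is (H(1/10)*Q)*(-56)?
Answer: -616/5 ≈ -123.20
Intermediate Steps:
Q = 4
H(E) = 1/2 + E/2 (H(E) = (1 + E)/2 = (1 + E)*(1/2) = 1/2 + E/2)
(H(1/10)*Q)*(-56) = ((1/2 + (1/2)/10)*4)*(-56) = ((1/2 + (1/2)*(1/10))*4)*(-56) = ((1/2 + 1/20)*4)*(-56) = ((11/20)*4)*(-56) = (11/5)*(-56) = -616/5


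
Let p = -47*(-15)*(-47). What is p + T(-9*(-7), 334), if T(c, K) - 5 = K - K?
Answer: -33130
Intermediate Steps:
T(c, K) = 5 (T(c, K) = 5 + (K - K) = 5 + 0 = 5)
p = -33135 (p = 705*(-47) = -33135)
p + T(-9*(-7), 334) = -33135 + 5 = -33130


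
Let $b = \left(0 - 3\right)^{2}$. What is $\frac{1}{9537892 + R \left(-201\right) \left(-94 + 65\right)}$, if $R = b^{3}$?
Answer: $\frac{1}{13787233} \approx 7.2531 \cdot 10^{-8}$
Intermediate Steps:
$b = 9$ ($b = \left(-3\right)^{2} = 9$)
$R = 729$ ($R = 9^{3} = 729$)
$\frac{1}{9537892 + R \left(-201\right) \left(-94 + 65\right)} = \frac{1}{9537892 + 729 \left(-201\right) \left(-94 + 65\right)} = \frac{1}{9537892 - -4249341} = \frac{1}{9537892 + 4249341} = \frac{1}{13787233}$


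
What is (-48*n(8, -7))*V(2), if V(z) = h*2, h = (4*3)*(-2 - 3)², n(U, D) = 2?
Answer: -57600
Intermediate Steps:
h = 300 (h = 12*(-5)² = 12*25 = 300)
V(z) = 600 (V(z) = 300*2 = 600)
(-48*n(8, -7))*V(2) = -48*2*600 = -96*600 = -57600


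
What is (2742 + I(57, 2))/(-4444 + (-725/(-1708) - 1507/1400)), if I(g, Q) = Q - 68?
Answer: -228530400/379573277 ≈ -0.60207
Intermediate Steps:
I(g, Q) = -68 + Q
(2742 + I(57, 2))/(-4444 + (-725/(-1708) - 1507/1400)) = (2742 + (-68 + 2))/(-4444 + (-725/(-1708) - 1507/1400)) = (2742 - 66)/(-4444 + (-725*(-1/1708) - 1507*1/1400)) = 2676/(-4444 + (725/1708 - 1507/1400)) = 2676/(-4444 - 55677/85400) = 2676/(-379573277/85400) = 2676*(-85400/379573277) = -228530400/379573277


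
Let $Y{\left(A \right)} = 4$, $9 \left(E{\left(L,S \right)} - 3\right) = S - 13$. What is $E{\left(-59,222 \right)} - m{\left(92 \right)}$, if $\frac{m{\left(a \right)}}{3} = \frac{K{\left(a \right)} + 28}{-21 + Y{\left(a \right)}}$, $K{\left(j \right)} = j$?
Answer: $\frac{7252}{153} \approx 47.399$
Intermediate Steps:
$E{\left(L,S \right)} = \frac{14}{9} + \frac{S}{9}$ ($E{\left(L,S \right)} = 3 + \frac{S - 13}{9} = 3 + \frac{-13 + S}{9} = 3 + \left(- \frac{13}{9} + \frac{S}{9}\right) = \frac{14}{9} + \frac{S}{9}$)
$m{\left(a \right)} = - \frac{84}{17} - \frac{3 a}{17}$ ($m{\left(a \right)} = 3 \frac{a + 28}{-21 + 4} = 3 \frac{28 + a}{-17} = 3 \left(28 + a\right) \left(- \frac{1}{17}\right) = 3 \left(- \frac{28}{17} - \frac{a}{17}\right) = - \frac{84}{17} - \frac{3 a}{17}$)
$E{\left(-59,222 \right)} - m{\left(92 \right)} = \left(\frac{14}{9} + \frac{1}{9} \cdot 222\right) - \left(- \frac{84}{17} - \frac{276}{17}\right) = \left(\frac{14}{9} + \frac{74}{3}\right) - \left(- \frac{84}{17} - \frac{276}{17}\right) = \frac{236}{9} - - \frac{360}{17} = \frac{236}{9} + \frac{360}{17} = \frac{7252}{153}$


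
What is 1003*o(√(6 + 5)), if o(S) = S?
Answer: 1003*√11 ≈ 3326.6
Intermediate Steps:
1003*o(√(6 + 5)) = 1003*√(6 + 5) = 1003*√11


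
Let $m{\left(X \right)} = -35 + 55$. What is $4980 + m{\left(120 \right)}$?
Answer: $5000$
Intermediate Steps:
$m{\left(X \right)} = 20$
$4980 + m{\left(120 \right)} = 4980 + 20 = 5000$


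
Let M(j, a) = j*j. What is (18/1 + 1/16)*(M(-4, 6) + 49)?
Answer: 18785/16 ≈ 1174.1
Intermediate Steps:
M(j, a) = j²
(18/1 + 1/16)*(M(-4, 6) + 49) = (18/1 + 1/16)*((-4)² + 49) = (18*1 + 1*(1/16))*(16 + 49) = (18 + 1/16)*65 = (289/16)*65 = 18785/16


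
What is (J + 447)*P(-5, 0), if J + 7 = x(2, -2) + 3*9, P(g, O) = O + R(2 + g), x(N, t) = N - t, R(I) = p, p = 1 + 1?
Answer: 942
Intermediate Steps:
p = 2
R(I) = 2
P(g, O) = 2 + O (P(g, O) = O + 2 = 2 + O)
J = 24 (J = -7 + ((2 - 1*(-2)) + 3*9) = -7 + ((2 + 2) + 27) = -7 + (4 + 27) = -7 + 31 = 24)
(J + 447)*P(-5, 0) = (24 + 447)*(2 + 0) = 471*2 = 942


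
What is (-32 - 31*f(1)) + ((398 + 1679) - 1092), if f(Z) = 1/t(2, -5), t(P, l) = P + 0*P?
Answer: 1875/2 ≈ 937.50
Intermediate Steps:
t(P, l) = P (t(P, l) = P + 0 = P)
f(Z) = 1/2
(-32 - 31*f(1)) + ((398 + 1679) - 1092) = (-32 - 31*1/2) + ((398 + 1679) - 1092) = (-32 - 31/2) + (2077 - 1092) = -95/2 + 985 = 1875/2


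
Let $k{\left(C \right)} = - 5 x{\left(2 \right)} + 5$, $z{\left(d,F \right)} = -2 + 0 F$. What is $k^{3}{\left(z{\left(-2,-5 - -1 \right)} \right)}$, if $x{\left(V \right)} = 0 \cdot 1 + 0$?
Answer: $125$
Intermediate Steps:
$x{\left(V \right)} = 0$ ($x{\left(V \right)} = 0 + 0 = 0$)
$z{\left(d,F \right)} = -2$ ($z{\left(d,F \right)} = -2 + 0 = -2$)
$k{\left(C \right)} = 5$ ($k{\left(C \right)} = \left(-5\right) 0 + 5 = 0 + 5 = 5$)
$k^{3}{\left(z{\left(-2,-5 - -1 \right)} \right)} = 5^{3} = 125$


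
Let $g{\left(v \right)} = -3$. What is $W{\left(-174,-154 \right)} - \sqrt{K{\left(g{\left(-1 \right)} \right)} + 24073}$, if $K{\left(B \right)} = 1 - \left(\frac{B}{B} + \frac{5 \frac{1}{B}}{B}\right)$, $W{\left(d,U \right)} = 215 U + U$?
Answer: $-33264 - \frac{2 \sqrt{54163}}{3} \approx -33419.0$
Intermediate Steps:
$W{\left(d,U \right)} = 216 U$
$K{\left(B \right)} = - \frac{5}{B^{2}}$ ($K{\left(B \right)} = 1 - \left(1 + \frac{5}{B^{2}}\right) = - \frac{5}{B^{2}}$)
$W{\left(-174,-154 \right)} - \sqrt{K{\left(g{\left(-1 \right)} \right)} + 24073} = 216 \left(-154\right) - \sqrt{- \frac{5}{9} + 24073} = -33264 - \sqrt{\left(-5\right) \frac{1}{9} + 24073} = -33264 - \sqrt{- \frac{5}{9} + 24073} = -33264 - \sqrt{\frac{216652}{9}} = -33264 - \frac{2 \sqrt{54163}}{3}$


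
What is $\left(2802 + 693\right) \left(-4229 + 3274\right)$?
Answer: $-3337725$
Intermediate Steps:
$\left(2802 + 693\right) \left(-4229 + 3274\right) = 3495 \left(-955\right) = -3337725$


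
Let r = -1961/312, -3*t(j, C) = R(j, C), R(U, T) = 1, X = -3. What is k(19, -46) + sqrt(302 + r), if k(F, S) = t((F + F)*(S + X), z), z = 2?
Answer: -1/3 + sqrt(7196514)/156 ≈ 16.863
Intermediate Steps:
t(j, C) = -1/3 (t(j, C) = -1/3*1 = -1/3)
r = -1961/312 (r = -1961*1/312 = -1961/312 ≈ -6.2853)
k(F, S) = -1/3
k(19, -46) + sqrt(302 + r) = -1/3 + sqrt(302 - 1961/312) = -1/3 + sqrt(92263/312) = -1/3 + sqrt(7196514)/156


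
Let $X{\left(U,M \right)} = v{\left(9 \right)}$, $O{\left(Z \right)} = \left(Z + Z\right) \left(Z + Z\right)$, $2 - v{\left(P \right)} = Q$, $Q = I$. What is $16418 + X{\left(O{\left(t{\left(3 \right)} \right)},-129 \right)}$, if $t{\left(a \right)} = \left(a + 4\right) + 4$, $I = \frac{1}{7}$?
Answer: $\frac{114939}{7} \approx 16420.0$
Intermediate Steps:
$I = \frac{1}{7} \approx 0.14286$
$Q = \frac{1}{7} \approx 0.14286$
$t{\left(a \right)} = 8 + a$ ($t{\left(a \right)} = \left(4 + a\right) + 4 = 8 + a$)
$v{\left(P \right)} = \frac{13}{7}$ ($v{\left(P \right)} = 2 - \frac{1}{7} = \frac{13}{7}$)
$O{\left(Z \right)} = 4 Z^{2}$ ($O{\left(Z \right)} = 2 Z 2 Z = 4 Z^{2}$)
$X{\left(U,M \right)} = \frac{13}{7}$
$16418 + X{\left(O{\left(t{\left(3 \right)} \right)},-129 \right)} = 16418 + \frac{13}{7} = \frac{114939}{7}$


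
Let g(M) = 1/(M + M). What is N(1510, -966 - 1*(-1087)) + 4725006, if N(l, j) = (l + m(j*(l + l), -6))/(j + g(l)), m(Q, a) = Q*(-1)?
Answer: 1725517409326/365421 ≈ 4.7220e+6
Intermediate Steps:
g(M) = 1/(2*M)
m(Q, a) = -Q
N(l, j) = (l - 2*j*l)/(j + 1/(2*l)) (N(l, j) = (l - j*(l + l))/(j + 1/(2*l)) = (l - j*2*l)/(j + 1/(2*l)) = (l - 2*j*l)/(j + 1/(2*l)))
N(1510, -966 - 1*(-1087)) + 4725006 = 1510²*(2 - 4*(-966 - 1*(-1087)))/(1 + 2*(-966 - 1*(-1087))*1510) + 4725006 = 2280100*(2 - 4*(-966 + 1087))/(1 + 2*(-966 + 1087)*1510) + 4725006 = 2280100*(2 - 4*121)/(1 + 2*121*1510) + 4725006 = 2280100*(2 - 484)/(1 + 365420) + 4725006 = 2280100*(-482)/365421 + 4725006 = 2280100*(1/365421)*(-482) + 4725006 = -1099008200/365421 + 4725006 = 1725517409326/365421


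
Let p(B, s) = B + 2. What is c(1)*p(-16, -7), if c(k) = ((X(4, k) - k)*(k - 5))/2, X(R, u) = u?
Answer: 0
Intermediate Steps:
p(B, s) = 2 + B
c(k) = 0 (c(k) = ((k - k)*(k - 5))/2 = (0*(-5 + k))*(1/2) = 0*(1/2) = 0)
c(1)*p(-16, -7) = 0*(2 - 16) = 0*(-14) = 0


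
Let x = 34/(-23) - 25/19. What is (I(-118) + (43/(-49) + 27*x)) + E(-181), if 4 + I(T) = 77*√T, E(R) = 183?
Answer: 2198753/21413 + 77*I*√118 ≈ 102.68 + 836.43*I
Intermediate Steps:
x = -1221/437 (x = 34*(-1/23) - 25*1/19 = -34/23 - 25/19 = -1221/437 ≈ -2.7941)
I(T) = -4 + 77*√T
(I(-118) + (43/(-49) + 27*x)) + E(-181) = ((-4 + 77*√(-118)) + (43/(-49) + 27*(-1221/437))) + 183 = ((-4 + 77*(I*√118)) + (43*(-1/49) - 32967/437)) + 183 = ((-4 + 77*I*√118) + (-43/49 - 32967/437)) + 183 = ((-4 + 77*I*√118) - 1634174/21413) + 183 = (-1719826/21413 + 77*I*√118) + 183 = 2198753/21413 + 77*I*√118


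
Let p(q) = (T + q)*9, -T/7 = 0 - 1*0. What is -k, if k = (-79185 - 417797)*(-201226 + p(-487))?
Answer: -102183972038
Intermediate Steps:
T = 0 (T = -7*(0 - 1*0) = -7*(0 + 0) = -7*0 = 0)
p(q) = 9*q (p(q) = (0 + q)*9 = q*9 = 9*q)
k = 102183972038 (k = (-79185 - 417797)*(-201226 + 9*(-487)) = -496982*(-201226 - 4383) = -496982*(-205609) = 102183972038)
-k = -1*102183972038 = -102183972038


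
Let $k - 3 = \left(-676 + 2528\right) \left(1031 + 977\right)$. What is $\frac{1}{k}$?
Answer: $\frac{1}{3718819} \approx 2.689 \cdot 10^{-7}$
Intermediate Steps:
$k = 3718819$ ($k = 3 + \left(-676 + 2528\right) \left(1031 + 977\right) = 3 + 1852 \cdot 2008 = 3 + 3718816 = 3718819$)
$\frac{1}{k} = \frac{1}{3718819}$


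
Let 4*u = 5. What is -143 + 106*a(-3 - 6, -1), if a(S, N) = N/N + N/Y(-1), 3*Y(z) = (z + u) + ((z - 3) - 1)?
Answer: 569/19 ≈ 29.947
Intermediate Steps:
u = 5/4 (u = (¼)*5 = 5/4 ≈ 1.2500)
Y(z) = -11/12 + 2*z/3 (Y(z) = ((z + 5/4) + ((z - 3) - 1))/3 = ((5/4 + z) + ((-3 + z) - 1))/3 = ((5/4 + z) + (-4 + z))/3 = (-11/4 + 2*z)/3 = -11/12 + 2*z/3)
a(S, N) = 1 - 12*N/19 (a(S, N) = N/N + N/(-11/12 + (⅔)*(-1)) = 1 + N/(-11/12 - ⅔) = 1 + N/(-19/12) = 1 + N*(-12/19) = 1 - 12*N/19)
-143 + 106*a(-3 - 6, -1) = -143 + 106*(1 - 12/19*(-1)) = -143 + 106*(1 + 12/19) = -143 + 106*(31/19) = -143 + 3286/19 = 569/19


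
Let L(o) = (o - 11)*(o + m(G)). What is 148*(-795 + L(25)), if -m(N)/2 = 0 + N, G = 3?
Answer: -78292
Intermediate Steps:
m(N) = -2*N (m(N) = -2*(0 + N) = -2*N)
L(o) = (-11 + o)*(-6 + o) (L(o) = (o - 11)*(o - 2*3) = (-11 + o)*(o - 6) = (-11 + o)*(-6 + o))
148*(-795 + L(25)) = 148*(-795 + (66 + 25² - 17*25)) = 148*(-795 + (66 + 625 - 425)) = 148*(-795 + 266) = 148*(-529) = -78292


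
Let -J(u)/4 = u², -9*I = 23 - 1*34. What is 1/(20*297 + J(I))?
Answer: 81/480656 ≈ 0.00016852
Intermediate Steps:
I = 11/9 (I = -(23 - 1*34)/9 = -(23 - 34)/9 = -⅑*(-11) = 11/9 ≈ 1.2222)
J(u) = -4*u²
1/(20*297 + J(I)) = 1/(20*297 - 4*(11/9)²) = 1/(5940 - 4*121/81) = 1/(5940 - 484/81) = 1/(480656/81) = 81/480656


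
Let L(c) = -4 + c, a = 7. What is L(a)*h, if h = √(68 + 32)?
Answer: 30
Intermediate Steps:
h = 10 (h = √100 = 10)
L(a)*h = (-4 + 7)*10 = 3*10 = 30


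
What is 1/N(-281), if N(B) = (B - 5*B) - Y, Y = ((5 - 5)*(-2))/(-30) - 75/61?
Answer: 61/68639 ≈ 0.00088871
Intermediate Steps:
Y = -75/61 (Y = (0*(-2))*(-1/30) - 75*1/61 = 0*(-1/30) - 75/61 = 0 - 75/61 = -75/61 ≈ -1.2295)
N(B) = 75/61 - 4*B (N(B) = (B - 5*B) - 1*(-75/61) = -4*B + 75/61 = 75/61 - 4*B)
1/N(-281) = 1/(75/61 - 4*(-281)) = 1/(75/61 + 1124) = 1/(68639/61) = 61/68639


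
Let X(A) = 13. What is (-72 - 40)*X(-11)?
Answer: -1456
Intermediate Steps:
(-72 - 40)*X(-11) = (-72 - 40)*13 = -112*13 = -1456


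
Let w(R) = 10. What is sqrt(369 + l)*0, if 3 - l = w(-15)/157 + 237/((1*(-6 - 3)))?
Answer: 0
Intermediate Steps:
l = 13786/471 (l = 3 - (10/157 + 237/((1*(-6 - 3)))) = 3 - (10*(1/157) + 237/((1*(-9)))) = 3 - (10/157 + 237/(-9)) = 3 - (10/157 + 237*(-1/9)) = 3 - (10/157 - 79/3) = 3 - 1*(-12373/471) = 3 + 12373/471 = 13786/471 ≈ 29.270)
sqrt(369 + l)*0 = sqrt(369 + 13786/471)*0 = sqrt(187585/471)*0 = (sqrt(88352535)/471)*0 = 0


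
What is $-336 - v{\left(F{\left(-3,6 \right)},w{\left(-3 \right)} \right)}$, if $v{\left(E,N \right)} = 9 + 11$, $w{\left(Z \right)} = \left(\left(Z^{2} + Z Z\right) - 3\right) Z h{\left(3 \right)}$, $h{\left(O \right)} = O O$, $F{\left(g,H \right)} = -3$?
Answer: $-356$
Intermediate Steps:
$h{\left(O \right)} = O^{2}$
$w{\left(Z \right)} = 9 Z \left(-3 + 2 Z^{2}\right)$ ($w{\left(Z \right)} = \left(\left(Z^{2} + Z Z\right) - 3\right) Z 3^{2} = \left(\left(Z^{2} + Z^{2}\right) - 3\right) Z 9 = \left(2 Z^{2} - 3\right) Z 9 = \left(-3 + 2 Z^{2}\right) Z 9 = Z \left(-3 + 2 Z^{2}\right) 9 = 9 Z \left(-3 + 2 Z^{2}\right)$)
$v{\left(E,N \right)} = 20$
$-336 - v{\left(F{\left(-3,6 \right)},w{\left(-3 \right)} \right)} = -336 - 20 = -356$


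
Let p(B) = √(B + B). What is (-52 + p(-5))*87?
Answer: -4524 + 87*I*√10 ≈ -4524.0 + 275.12*I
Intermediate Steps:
p(B) = √2*√B (p(B) = √(2*B) = √2*√B)
(-52 + p(-5))*87 = (-52 + √2*√(-5))*87 = (-52 + √2*(I*√5))*87 = (-52 + I*√10)*87 = -4524 + 87*I*√10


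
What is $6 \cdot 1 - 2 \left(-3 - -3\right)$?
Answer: $6$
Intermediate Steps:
$6 \cdot 1 - 2 \left(-3 - -3\right) = 6 - 2 \left(-3 + 3\right) = 6 - 0 = 6 + 0 = 6$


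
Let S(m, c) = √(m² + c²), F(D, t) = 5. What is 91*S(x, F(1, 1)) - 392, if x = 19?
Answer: -392 + 91*√386 ≈ 1395.9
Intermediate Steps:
S(m, c) = √(c² + m²)
91*S(x, F(1, 1)) - 392 = 91*√(5² + 19²) - 392 = 91*√(25 + 361) - 392 = 91*√386 - 392 = -392 + 91*√386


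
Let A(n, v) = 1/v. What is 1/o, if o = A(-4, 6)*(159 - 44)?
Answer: 6/115 ≈ 0.052174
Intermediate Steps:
o = 115/6 (o = (159 - 44)/6 = (⅙)*115 = 115/6 ≈ 19.167)
1/o = 1/(115/6) = 6/115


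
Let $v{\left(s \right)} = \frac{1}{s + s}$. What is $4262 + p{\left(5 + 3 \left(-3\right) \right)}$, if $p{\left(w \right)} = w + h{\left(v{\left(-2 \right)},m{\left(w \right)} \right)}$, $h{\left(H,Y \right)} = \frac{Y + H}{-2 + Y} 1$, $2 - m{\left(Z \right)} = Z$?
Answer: $\frac{68151}{16} \approx 4259.4$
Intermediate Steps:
$v{\left(s \right)} = \frac{1}{2 s}$
$m{\left(Z \right)} = 2 - Z$
$h{\left(H,Y \right)} = \frac{H + Y}{-2 + Y}$ ($h{\left(H,Y \right)} = \frac{H + Y}{-2 + Y} 1 = \frac{H + Y}{-2 + Y}$)
$p{\left(w \right)} = w - \frac{\frac{7}{4} - w}{w}$ ($p{\left(w \right)} = w + \frac{\frac{1}{2 \left(-2\right)} - \left(-2 + w\right)}{-2 - \left(-2 + w\right)} = w + \frac{\frac{1}{2} \left(- \frac{1}{2}\right) - \left(-2 + w\right)}{\left(-1\right) w} = w + - \frac{1}{w} \left(- \frac{1}{4} - \left(-2 + w\right)\right) = w + - \frac{1}{w} \left(\frac{7}{4} - w\right) = w - \frac{\frac{7}{4} - w}{w}$)
$4262 + p{\left(5 + 3 \left(-3\right) \right)} = 4262 + \left(1 + \left(5 + 3 \left(-3\right)\right) - \frac{7}{4 \left(5 + 3 \left(-3\right)\right)}\right) = 4262 + \left(1 + \left(5 - 9\right) - \frac{7}{4 \left(5 - 9\right)}\right) = 4262 - \left(3 - \frac{7}{16}\right) = 4262 - \frac{41}{16} = \frac{68151}{16}$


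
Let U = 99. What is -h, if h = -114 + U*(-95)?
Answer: 9519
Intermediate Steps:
h = -9519 (h = -114 + 99*(-95) = -114 - 9405 = -9519)
-h = -1*(-9519) = 9519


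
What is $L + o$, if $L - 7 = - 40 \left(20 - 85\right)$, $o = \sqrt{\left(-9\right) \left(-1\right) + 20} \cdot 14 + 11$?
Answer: $2618 + 14 \sqrt{29} \approx 2693.4$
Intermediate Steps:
$o = 11 + 14 \sqrt{29}$ ($o = \sqrt{9 + 20} \cdot 14 + 11 = \sqrt{29} \cdot 14 + 11 = 14 \sqrt{29} + 11 = 11 + 14 \sqrt{29} \approx 86.392$)
$L = 2607$ ($L = 7 - 40 \left(20 - 85\right) = 7 - -2600 = 7 + 2600 = 2607$)
$L + o = 2607 + \left(11 + 14 \sqrt{29}\right) = 2618 + 14 \sqrt{29}$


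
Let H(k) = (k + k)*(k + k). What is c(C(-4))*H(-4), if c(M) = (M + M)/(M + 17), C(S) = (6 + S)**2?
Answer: 512/21 ≈ 24.381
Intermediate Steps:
H(k) = 4*k**2 (H(k) = (2*k)*(2*k) = 4*k**2)
c(M) = 2*M/(17 + M) (c(M) = (2*M)/(17 + M) = 2*M/(17 + M))
c(C(-4))*H(-4) = (2*(6 - 4)**2/(17 + (6 - 4)**2))*(4*(-4)**2) = (2*2**2/(17 + 2**2))*(4*16) = (2*4/(17 + 4))*64 = (2*4/21)*64 = (2*4*(1/21))*64 = (8/21)*64 = 512/21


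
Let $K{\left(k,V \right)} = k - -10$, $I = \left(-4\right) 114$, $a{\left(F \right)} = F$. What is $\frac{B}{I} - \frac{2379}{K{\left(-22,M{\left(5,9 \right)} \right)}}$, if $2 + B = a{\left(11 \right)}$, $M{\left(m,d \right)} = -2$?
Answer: $\frac{30131}{152} \approx 198.23$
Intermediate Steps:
$I = -456$
$B = 9$ ($B = -2 + 11 = 9$)
$K{\left(k,V \right)} = 10 + k$ ($K{\left(k,V \right)} = k + 10 = 10 + k$)
$\frac{B}{I} - \frac{2379}{K{\left(-22,M{\left(5,9 \right)} \right)}} = \frac{9}{-456} - \frac{2379}{10 - 22} = 9 \left(- \frac{1}{456}\right) - \frac{2379}{-12} = - \frac{3}{152} - - \frac{793}{4} = - \frac{3}{152} + \frac{793}{4} = \frac{30131}{152}$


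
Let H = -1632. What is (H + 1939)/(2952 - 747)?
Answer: 307/2205 ≈ 0.13923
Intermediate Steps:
(H + 1939)/(2952 - 747) = (-1632 + 1939)/(2952 - 747) = 307/2205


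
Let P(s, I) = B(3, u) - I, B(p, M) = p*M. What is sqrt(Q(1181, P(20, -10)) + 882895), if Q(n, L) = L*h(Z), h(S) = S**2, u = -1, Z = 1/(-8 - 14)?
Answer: sqrt(427321187)/22 ≈ 939.63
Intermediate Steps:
Z = -1/22 (Z = 1/(-22) = -1/22 ≈ -0.045455)
B(p, M) = M*p
P(s, I) = -3 - I (P(s, I) = -1*3 - I = -3 - I)
Q(n, L) = L/484 (Q(n, L) = L*(-1/22)**2 = L*(1/484) = L/484)
sqrt(Q(1181, P(20, -10)) + 882895) = sqrt((-3 - 1*(-10))/484 + 882895) = sqrt((-3 + 10)/484 + 882895) = sqrt((1/484)*7 + 882895) = sqrt(7/484 + 882895) = sqrt(427321187/484) = sqrt(427321187)/22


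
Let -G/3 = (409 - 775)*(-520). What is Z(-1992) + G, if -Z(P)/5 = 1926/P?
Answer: -189557115/332 ≈ -5.7096e+5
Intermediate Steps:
G = -570960 (G = -3*(409 - 775)*(-520) = -(-1098)*(-520) = -3*190320 = -570960)
Z(P) = -9630/P
Z(-1992) + G = -9630/(-1992) - 570960 = -9630*(-1/1992) - 570960 = 1605/332 - 570960 = -189557115/332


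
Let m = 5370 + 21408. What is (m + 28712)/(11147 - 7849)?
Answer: 27745/1649 ≈ 16.825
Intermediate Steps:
m = 26778
(m + 28712)/(11147 - 7849) = (26778 + 28712)/(11147 - 7849) = 55490/3298 = 55490*(1/3298) = 27745/1649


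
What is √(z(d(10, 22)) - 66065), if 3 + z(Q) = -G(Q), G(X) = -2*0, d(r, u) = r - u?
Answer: 2*I*√16517 ≈ 257.04*I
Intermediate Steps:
G(X) = 0
z(Q) = -3 (z(Q) = -3 - 1*0 = -3 + 0 = -3)
√(z(d(10, 22)) - 66065) = √(-3 - 66065) = √(-66068) = 2*I*√16517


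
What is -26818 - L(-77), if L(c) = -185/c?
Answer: -2065171/77 ≈ -26820.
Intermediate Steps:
-26818 - L(-77) = -26818 - (-185)/(-77) = -26818 - (-185)*(-1)/77 = -26818 - 1*185/77 = -26818 - 185/77 = -2065171/77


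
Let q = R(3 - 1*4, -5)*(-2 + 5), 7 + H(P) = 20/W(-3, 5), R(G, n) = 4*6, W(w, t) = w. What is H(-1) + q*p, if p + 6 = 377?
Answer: 80095/3 ≈ 26698.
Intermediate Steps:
p = 371 (p = -6 + 377 = 371)
R(G, n) = 24
H(P) = -41/3 (H(P) = -7 + 20/(-3) = -7 + 20*(-⅓) = -7 - 20/3 = -41/3)
q = 72 (q = 24*(-2 + 5) = 24*3 = 72)
H(-1) + q*p = -41/3 + 72*371 = -41/3 + 26712 = 80095/3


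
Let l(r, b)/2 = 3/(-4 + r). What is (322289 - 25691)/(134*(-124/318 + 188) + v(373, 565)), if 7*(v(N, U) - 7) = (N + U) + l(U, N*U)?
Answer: 61731238338/5261707769 ≈ 11.732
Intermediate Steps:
l(r, b) = 6/(-4 + r) (l(r, b) = 2*(3/(-4 + r)) = 6/(-4 + r))
v(N, U) = 7 + N/7 + U/7 + 6/(7*(-4 + U)) (v(N, U) = 7 + ((N + U) + 6/(-4 + U))/7 = 7 + (N + U + 6/(-4 + U))/7 = 7 + (N/7 + U/7 + 6/(7*(-4 + U))) = 7 + N/7 + U/7 + 6/(7*(-4 + U)))
(322289 - 25691)/(134*(-124/318 + 188) + v(373, 565)) = (322289 - 25691)/(134*(-124/318 + 188) + (6 + (-4 + 565)*(49 + 373 + 565))/(7*(-4 + 565))) = 296598/(134*(-124*1/318 + 188) + (1/7)*(6 + 561*987)/561) = 296598/(134*(-62/159 + 188) + (1/7)*(1/561)*(6 + 553707)) = 296598/(134*(29830/159) + (1/7)*(1/561)*553713) = 296598/(3997220/159 + 184571/1309) = 296598/(5261707769/208131) = 296598*(208131/5261707769) = 61731238338/5261707769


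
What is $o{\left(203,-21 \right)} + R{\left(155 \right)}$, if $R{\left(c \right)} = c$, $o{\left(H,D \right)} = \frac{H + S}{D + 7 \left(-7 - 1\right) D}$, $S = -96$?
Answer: $\frac{179132}{1155} \approx 155.09$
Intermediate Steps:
$o{\left(H,D \right)} = - \frac{-96 + H}{55 D}$ ($o{\left(H,D \right)} = \frac{H - 96}{D + 7 \left(-7 - 1\right) D} = \frac{-96 + H}{D + 7 \left(-8\right) D} = \frac{-96 + H}{D - 56 D} = \frac{-96 + H}{\left(-55\right) D} = \left(-96 + H\right) \left(- \frac{1}{55 D}\right) = - \frac{-96 + H}{55 D}$)
$o{\left(203,-21 \right)} + R{\left(155 \right)} = \frac{96 - 203}{55 \left(-21\right)} + 155 = \frac{1}{55} \left(- \frac{1}{21}\right) \left(96 - 203\right) + 155 = \frac{1}{55} \left(- \frac{1}{21}\right) \left(-107\right) + 155 = \frac{107}{1155} + 155 = \frac{179132}{1155}$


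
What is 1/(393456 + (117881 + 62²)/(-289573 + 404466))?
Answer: 114893/45205461933 ≈ 2.5416e-6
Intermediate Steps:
1/(393456 + (117881 + 62²)/(-289573 + 404466)) = 1/(393456 + (117881 + 3844)/114893) = 1/(393456 + 121725*(1/114893)) = 1/(393456 + 121725/114893) = 1/(45205461933/114893) = 114893/45205461933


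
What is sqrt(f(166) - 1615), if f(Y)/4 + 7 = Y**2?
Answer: sqrt(108581) ≈ 329.52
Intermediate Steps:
f(Y) = -28 + 4*Y**2
sqrt(f(166) - 1615) = sqrt((-28 + 4*166**2) - 1615) = sqrt((-28 + 4*27556) - 1615) = sqrt((-28 + 110224) - 1615) = sqrt(110196 - 1615) = sqrt(108581)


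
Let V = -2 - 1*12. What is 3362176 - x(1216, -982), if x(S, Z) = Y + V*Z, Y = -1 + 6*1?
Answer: 3348423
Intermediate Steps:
V = -14 (V = -2 - 12 = -14)
Y = 5 (Y = -1 + 6 = 5)
x(S, Z) = 5 - 14*Z
3362176 - x(1216, -982) = 3362176 - (5 - 14*(-982)) = 3362176 - (5 + 13748) = 3362176 - 1*13753 = 3362176 - 13753 = 3348423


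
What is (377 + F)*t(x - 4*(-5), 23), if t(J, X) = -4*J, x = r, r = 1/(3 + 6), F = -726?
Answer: 252676/9 ≈ 28075.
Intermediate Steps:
r = 1/9 ≈ 0.11111
x = 1/9 ≈ 0.11111
(377 + F)*t(x - 4*(-5), 23) = (377 - 726)*(-4*(1/9 - 4*(-5))) = -(-1396)*(1/9 + 20) = -(-1396)*181/9 = -349*(-724/9) = 252676/9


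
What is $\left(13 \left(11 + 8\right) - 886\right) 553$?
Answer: $-353367$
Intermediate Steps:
$\left(13 \left(11 + 8\right) - 886\right) 553 = \left(13 \cdot 19 - 886\right) 553 = \left(247 - 886\right) 553 = \left(-639\right) 553 = -353367$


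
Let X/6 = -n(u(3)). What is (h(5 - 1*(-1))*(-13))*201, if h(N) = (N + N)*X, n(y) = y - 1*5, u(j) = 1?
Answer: -752544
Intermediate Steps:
n(y) = -5 + y (n(y) = y - 5 = -5 + y)
X = 24 (X = 6*(-(-5 + 1)) = 6*(-1*(-4)) = 6*4 = 24)
h(N) = 48*N (h(N) = (N + N)*24 = (2*N)*24 = 48*N)
(h(5 - 1*(-1))*(-13))*201 = ((48*(5 - 1*(-1)))*(-13))*201 = ((48*(5 + 1))*(-13))*201 = ((48*6)*(-13))*201 = (288*(-13))*201 = -3744*201 = -752544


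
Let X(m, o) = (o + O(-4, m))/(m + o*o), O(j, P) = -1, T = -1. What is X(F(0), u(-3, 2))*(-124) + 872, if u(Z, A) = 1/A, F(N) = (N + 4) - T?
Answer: 18560/21 ≈ 883.81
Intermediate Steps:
F(N) = 5 + N (F(N) = (N + 4) - 1*(-1) = (4 + N) + 1 = 5 + N)
X(m, o) = (-1 + o)/(m + o²) (X(m, o) = (o - 1)/(m + o*o) = (-1 + o)/(m + o²))
X(F(0), u(-3, 2))*(-124) + 872 = ((-1 + 1/2)/((5 + 0) + (1/2)²))*(-124) + 872 = ((-1 + ½)/(5 + (½)²))*(-124) + 872 = (-½/(5 + ¼))*(-124) + 872 = (-½/(21/4))*(-124) + 872 = ((4/21)*(-½))*(-124) + 872 = -2/21*(-124) + 872 = 248/21 + 872 = 18560/21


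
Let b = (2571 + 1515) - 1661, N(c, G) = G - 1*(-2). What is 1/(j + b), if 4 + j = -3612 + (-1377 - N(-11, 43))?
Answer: -1/2613 ≈ -0.00038270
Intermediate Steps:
N(c, G) = 2 + G (N(c, G) = G + 2 = 2 + G)
j = -5038 (j = -4 + (-3612 + (-1377 - (2 + 43))) = -4 + (-3612 + (-1377 - 1*45)) = -4 + (-3612 + (-1377 - 45)) = -4 + (-3612 - 1422) = -4 - 5034 = -5038)
b = 2425 (b = 4086 - 1661 = 2425)
1/(j + b) = 1/(-5038 + 2425) = 1/(-2613) = -1/2613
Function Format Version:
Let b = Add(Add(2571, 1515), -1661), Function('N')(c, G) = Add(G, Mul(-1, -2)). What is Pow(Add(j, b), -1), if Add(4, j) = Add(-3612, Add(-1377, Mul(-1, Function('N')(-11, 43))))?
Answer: Rational(-1, 2613) ≈ -0.00038270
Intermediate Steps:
Function('N')(c, G) = Add(2, G) (Function('N')(c, G) = Add(G, 2) = Add(2, G))
j = -5038 (j = Add(-4, Add(-3612, Add(-1377, Mul(-1, Add(2, 43))))) = Add(-4, Add(-3612, Add(-1377, Mul(-1, 45)))) = Add(-4, Add(-3612, Add(-1377, -45))) = Add(-4, Add(-3612, -1422)) = Add(-4, -5034) = -5038)
b = 2425 (b = Add(4086, -1661) = 2425)
Pow(Add(j, b), -1) = Pow(Add(-5038, 2425), -1) = Pow(-2613, -1) = Rational(-1, 2613)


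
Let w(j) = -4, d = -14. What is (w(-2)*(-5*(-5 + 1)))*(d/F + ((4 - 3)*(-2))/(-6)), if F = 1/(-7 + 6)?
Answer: -3440/3 ≈ -1146.7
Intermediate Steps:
F = -1 (F = 1/(-1) = -1)
(w(-2)*(-5*(-5 + 1)))*(d/F + ((4 - 3)*(-2))/(-6)) = (-(-20)*(-5 + 1))*(-14/(-1) + ((4 - 3)*(-2))/(-6)) = (-(-20)*(-4))*(-14*(-1) + (1*(-2))*(-⅙)) = (-4*20)*(14 - 2*(-⅙)) = -80*(14 + ⅓) = -80*43/3 = -3440/3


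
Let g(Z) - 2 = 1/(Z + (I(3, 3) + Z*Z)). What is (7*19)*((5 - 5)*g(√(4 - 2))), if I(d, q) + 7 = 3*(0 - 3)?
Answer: 0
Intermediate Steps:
I(d, q) = -16 (I(d, q) = -7 + 3*(0 - 3) = -7 + 3*(-3) = -7 - 9 = -16)
g(Z) = 2 + 1/(-16 + Z + Z²) (g(Z) = 2 + 1/(Z + (-16 + Z*Z)) = 2 + 1/(Z + (-16 + Z²)) = 2 + 1/(-16 + Z + Z²))
(7*19)*((5 - 5)*g(√(4 - 2))) = (7*19)*((5 - 5)*((-31 + 2*√(4 - 2) + 2*(√(4 - 2))²)/(-16 + √(4 - 2) + (√(4 - 2))²))) = 133*(0*((-31 + 2*√2 + 2*(√2)²)/(-16 + √2 + (√2)²))) = 133*(0*((-31 + 2*√2 + 2*2)/(-16 + √2 + 2))) = 133*(0*((-31 + 2*√2 + 4)/(-14 + √2))) = 133*(0*((-27 + 2*√2)/(-14 + √2))) = 133*0 = 0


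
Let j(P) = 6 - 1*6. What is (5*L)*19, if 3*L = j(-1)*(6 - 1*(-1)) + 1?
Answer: 95/3 ≈ 31.667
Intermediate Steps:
j(P) = 0 (j(P) = 6 - 6 = 0)
L = ⅓ (L = (0*(6 - 1*(-1)) + 1)/3 = (0*(6 + 1) + 1)/3 = (0*7 + 1)/3 = (0 + 1)/3 = (⅓)*1 = ⅓ ≈ 0.33333)
(5*L)*19 = (5*(⅓))*19 = (5/3)*19 = 95/3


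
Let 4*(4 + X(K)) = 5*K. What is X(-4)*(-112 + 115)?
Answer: -27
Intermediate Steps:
X(K) = -4 + 5*K/4 (X(K) = -4 + (5*K)/4 = -4 + 5*K/4)
X(-4)*(-112 + 115) = (-4 + (5/4)*(-4))*(-112 + 115) = (-4 - 5)*3 = -9*3 = -27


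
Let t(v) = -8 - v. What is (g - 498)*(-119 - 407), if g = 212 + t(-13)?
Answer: 147806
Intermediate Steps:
g = 217 (g = 212 + (-8 - 1*(-13)) = 212 + (-8 + 13) = 212 + 5 = 217)
(g - 498)*(-119 - 407) = (217 - 498)*(-119 - 407) = -281*(-526) = 147806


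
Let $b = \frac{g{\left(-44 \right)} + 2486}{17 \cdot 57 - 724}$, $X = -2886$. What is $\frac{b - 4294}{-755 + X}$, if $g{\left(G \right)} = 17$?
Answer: $\frac{1049527}{892045} \approx 1.1765$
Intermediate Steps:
$b = \frac{2503}{245}$ ($b = \frac{17 + 2486}{17 \cdot 57 - 724} = \frac{2503}{969 - 724} = \frac{2503}{245} \approx 10.216$)
$\frac{b - 4294}{-755 + X} = \frac{\frac{2503}{245} - 4294}{-755 - 2886} = - \frac{1049527}{245 \left(-3641\right)} = \left(- \frac{1049527}{245}\right) \left(- \frac{1}{3641}\right) = \frac{1049527}{892045}$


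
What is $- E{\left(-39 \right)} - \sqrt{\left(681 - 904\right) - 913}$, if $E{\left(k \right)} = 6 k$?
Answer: $234 - 4 i \sqrt{71} \approx 234.0 - 33.705 i$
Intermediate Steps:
$- E{\left(-39 \right)} - \sqrt{\left(681 - 904\right) - 913} = - 6 \left(-39\right) - \sqrt{\left(681 - 904\right) - 913} = \left(-1\right) \left(-234\right) - \sqrt{-223 - 913} = 234 - \sqrt{-1136} = 234 - 4 i \sqrt{71}$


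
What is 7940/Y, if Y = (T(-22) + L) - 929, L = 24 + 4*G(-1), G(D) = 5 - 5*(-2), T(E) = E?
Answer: -7940/867 ≈ -9.1580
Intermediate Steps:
G(D) = 15 (G(D) = 5 + 10 = 15)
L = 84 (L = 24 + 4*15 = 24 + 60 = 84)
Y = -867 (Y = (-22 + 84) - 929 = 62 - 929 = -867)
7940/Y = 7940/(-867) = 7940*(-1/867) = -7940/867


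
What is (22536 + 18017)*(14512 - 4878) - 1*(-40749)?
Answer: 390728351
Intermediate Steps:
(22536 + 18017)*(14512 - 4878) - 1*(-40749) = 40553*9634 + 40749 = 390687602 + 40749 = 390728351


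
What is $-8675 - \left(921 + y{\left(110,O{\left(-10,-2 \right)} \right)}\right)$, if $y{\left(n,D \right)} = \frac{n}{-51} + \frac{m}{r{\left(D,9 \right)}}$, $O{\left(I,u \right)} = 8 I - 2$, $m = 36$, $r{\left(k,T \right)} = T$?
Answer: $- \frac{489490}{51} \approx -9597.8$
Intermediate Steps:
$O{\left(I,u \right)} = -2 + 8 I$
$y{\left(n,D \right)} = 4 - \frac{n}{51}$ ($y{\left(n,D \right)} = \frac{n}{-51} + \frac{36}{9} = n \left(- \frac{1}{51}\right) + 36 \cdot \frac{1}{9} = - \frac{n}{51} + 4 = 4 - \frac{n}{51}$)
$-8675 - \left(921 + y{\left(110,O{\left(-10,-2 \right)} \right)}\right) = -8675 - \left(921 + \left(4 - \frac{110}{51}\right)\right) = -8675 - \left(921 + \frac{94}{51}\right) = -8675 - \frac{47065}{51} = - \frac{489490}{51}$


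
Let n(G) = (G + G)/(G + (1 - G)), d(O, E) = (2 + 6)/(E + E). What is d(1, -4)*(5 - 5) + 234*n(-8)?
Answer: -3744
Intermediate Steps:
d(O, E) = 4/E (d(O, E) = 8/((2*E)) = 8*(1/(2*E)) = 4/E)
n(G) = 2*G (n(G) = (2*G)/1 = (2*G)*1 = 2*G)
d(1, -4)*(5 - 5) + 234*n(-8) = (4/(-4))*(5 - 5) + 234*(2*(-8)) = (4*(-1/4))*0 + 234*(-16) = -1*0 - 3744 = 0 - 3744 = -3744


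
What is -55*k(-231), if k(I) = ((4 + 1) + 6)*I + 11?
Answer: 139150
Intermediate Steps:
k(I) = 11 + 11*I (k(I) = (5 + 6)*I + 11 = 11*I + 11 = 11 + 11*I)
-55*k(-231) = -55*(11 + 11*(-231)) = -55*(11 - 2541) = -55*(-2530) = 139150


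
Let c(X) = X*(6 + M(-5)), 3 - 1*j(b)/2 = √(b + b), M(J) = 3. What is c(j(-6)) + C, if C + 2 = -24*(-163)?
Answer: 3964 - 36*I*√3 ≈ 3964.0 - 62.354*I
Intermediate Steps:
j(b) = 6 - 2*√2*√b (j(b) = 6 - 2*√(b + b) = 6 - 2*√2*√b)
c(X) = 9*X (c(X) = X*(6 + 3) = X*9 = 9*X)
C = 3910 (C = -2 - 24*(-163) = -2 + 3912 = 3910)
c(j(-6)) + C = 9*(6 - 2*√2*√(-6)) + 3910 = 9*(6 - 2*√2*I*√6) + 3910 = 9*(6 - 4*I*√3) + 3910 = (54 - 36*I*√3) + 3910 = 3964 - 36*I*√3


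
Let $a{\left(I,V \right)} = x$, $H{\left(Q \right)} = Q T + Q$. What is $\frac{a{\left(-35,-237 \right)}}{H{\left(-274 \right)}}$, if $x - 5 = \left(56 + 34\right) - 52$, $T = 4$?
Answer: $- \frac{43}{1370} \approx -0.031387$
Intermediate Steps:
$x = 43$ ($x = 5 + \left(\left(56 + 34\right) - 52\right) = 5 + \left(90 - 52\right) = 5 + 38 = 43$)
$H{\left(Q \right)} = 5 Q$ ($H{\left(Q \right)} = Q 4 + Q = 4 Q + Q = 5 Q$)
$a{\left(I,V \right)} = 43$
$\frac{a{\left(-35,-237 \right)}}{H{\left(-274 \right)}} = \frac{43}{5 \left(-274\right)} = \frac{43}{-1370} = 43 \left(- \frac{1}{1370}\right) = - \frac{43}{1370}$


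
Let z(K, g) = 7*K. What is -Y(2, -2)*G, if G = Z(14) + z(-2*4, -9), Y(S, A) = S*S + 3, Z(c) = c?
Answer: 294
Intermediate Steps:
Y(S, A) = 3 + S² (Y(S, A) = S² + 3 = 3 + S²)
G = -42 (G = 14 + 7*(-2*4) = 14 + 7*(-8) = 14 - 56 = -42)
-Y(2, -2)*G = -(3 + 2²)*(-42) = -(3 + 4)*(-42) = -7*(-42) = -1*(-294) = 294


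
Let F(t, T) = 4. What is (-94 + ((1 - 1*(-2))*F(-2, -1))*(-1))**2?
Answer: 11236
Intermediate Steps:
(-94 + ((1 - 1*(-2))*F(-2, -1))*(-1))**2 = (-94 + ((1 - 1*(-2))*4)*(-1))**2 = (-94 + ((1 + 2)*4)*(-1))**2 = (-94 + (3*4)*(-1))**2 = (-94 + 12*(-1))**2 = (-94 - 12)**2 = (-106)**2 = 11236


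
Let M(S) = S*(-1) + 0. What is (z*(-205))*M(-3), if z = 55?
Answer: -33825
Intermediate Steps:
M(S) = -S (M(S) = -S + 0 = -S)
(z*(-205))*M(-3) = (55*(-205))*(-1*(-3)) = -11275*3 = -33825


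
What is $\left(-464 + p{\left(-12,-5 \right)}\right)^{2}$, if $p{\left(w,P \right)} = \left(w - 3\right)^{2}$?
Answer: $57121$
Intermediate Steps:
$p{\left(w,P \right)} = \left(-3 + w\right)^{2}$
$\left(-464 + p{\left(-12,-5 \right)}\right)^{2} = \left(-464 + \left(-3 - 12\right)^{2}\right)^{2} = \left(-464 + \left(-15\right)^{2}\right)^{2} = \left(-464 + 225\right)^{2} = \left(-239\right)^{2} = 57121$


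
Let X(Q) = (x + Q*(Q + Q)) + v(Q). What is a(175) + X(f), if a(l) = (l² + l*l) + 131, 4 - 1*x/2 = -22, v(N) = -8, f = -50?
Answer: 66425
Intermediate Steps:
x = 52 (x = 8 - 2*(-22) = 8 + 44 = 52)
X(Q) = 44 + 2*Q² (X(Q) = (52 + Q*(Q + Q)) - 8 = (52 + Q*(2*Q)) - 8 = (52 + 2*Q²) - 8 = 44 + 2*Q²)
a(l) = 131 + 2*l² (a(l) = (l² + l²) + 131 = 2*l² + 131 = 131 + 2*l²)
a(175) + X(f) = (131 + 2*175²) + (44 + 2*(-50)²) = (131 + 2*30625) + (44 + 2*2500) = (131 + 61250) + (44 + 5000) = 61381 + 5044 = 66425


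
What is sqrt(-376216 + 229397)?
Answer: I*sqrt(146819) ≈ 383.17*I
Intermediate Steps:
sqrt(-376216 + 229397) = sqrt(-146819) = I*sqrt(146819)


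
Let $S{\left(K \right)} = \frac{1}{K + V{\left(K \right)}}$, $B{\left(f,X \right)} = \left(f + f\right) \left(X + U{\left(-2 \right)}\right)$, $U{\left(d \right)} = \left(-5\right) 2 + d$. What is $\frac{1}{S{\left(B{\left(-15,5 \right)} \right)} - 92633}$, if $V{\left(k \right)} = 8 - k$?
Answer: $- \frac{8}{741063} \approx -1.0795 \cdot 10^{-5}$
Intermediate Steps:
$U{\left(d \right)} = -10 + d$
$B{\left(f,X \right)} = 2 f \left(-12 + X\right)$ ($B{\left(f,X \right)} = \left(f + f\right) \left(X - 12\right) = 2 f \left(X - 12\right) = 2 f \left(-12 + X\right)$)
$S{\left(K \right)} = \frac{1}{8}$ ($S{\left(K \right)} = \frac{1}{K - \left(-8 + K\right)} = \frac{1}{8}$)
$\frac{1}{S{\left(B{\left(-15,5 \right)} \right)} - 92633} = \frac{1}{\frac{1}{8} - 92633} = \frac{1}{- \frac{741063}{8}} = - \frac{8}{741063}$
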